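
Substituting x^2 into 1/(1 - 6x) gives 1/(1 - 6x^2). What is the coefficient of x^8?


The coefficient of x^(2m) in 1/(1 - 6x^2) is 6^m.
With n = 8 = 2*4, the coefficient is 6^4 = 1296.

1296


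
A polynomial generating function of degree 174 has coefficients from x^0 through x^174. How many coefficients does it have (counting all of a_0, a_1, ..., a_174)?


A polynomial of degree 174 takes the form a_0 + a_1 x + ... + a_174 x^174.
The number of coefficients is 174 + 1 = 175.

175


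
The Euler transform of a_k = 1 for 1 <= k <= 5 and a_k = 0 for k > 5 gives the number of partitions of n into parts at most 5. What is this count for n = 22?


Partitions of 22 into parts at most 5:
Using generating function (1-x)^(-1)(1-x^2)^(-1)...(1-x^5)^(-1),
the coefficient of x^22 = 255

255


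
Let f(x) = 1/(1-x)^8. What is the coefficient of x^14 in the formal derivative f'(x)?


Differentiate: d/dx [ 1/(1-x)^r ] = r / (1-x)^(r+1).
Here r = 8, so f'(x) = 8 / (1-x)^9.
The expansion of 1/(1-x)^(r+1) has coefficient of x^n equal to C(n+r, r).
So the coefficient of x^14 in f'(x) is
8 * C(22, 8) = 8 * 319770 = 2558160

2558160


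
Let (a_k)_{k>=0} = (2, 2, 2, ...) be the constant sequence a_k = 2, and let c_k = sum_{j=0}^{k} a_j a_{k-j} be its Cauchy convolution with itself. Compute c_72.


Since a_j = 2 for all j >= 0, the convolution sum becomes
c_k = sum_{j=0}^{k} 2 * 2 = 4 * (k + 1).
Equivalently, the generating function of (a_k) is 2/(1 - x) and its square is 4/(1 - x)^2 = sum_{k>=0} 4(k + 1) x^k.
For k = 72: 4 * 73 = 292.

292


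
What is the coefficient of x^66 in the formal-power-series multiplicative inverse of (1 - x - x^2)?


Let the inverse be f(x) = sum_{k>=0} a_k x^k. From f(x) * (1 - x - x^2) = 1 and matching coefficients:
 x^0: a_0 = 1.
 x^1: a_1 - a_0 = 0, so a_1 = 1.
 x^k (k >= 2): a_k - a_{k-1} - a_{k-2} = 0, i.e. a_k = a_{k-1} + a_{k-2}.
This is the Fibonacci-type recurrence shifted so that a_0 = a_1 = 1.
Iterating: a_0=1, a_1=1, a_2=2, a_3=3, a_4=5, a_5=8, a_6=13, a_7=21, a_8=34, a_9=55, ...
a_66 = 44945570212853.

44945570212853


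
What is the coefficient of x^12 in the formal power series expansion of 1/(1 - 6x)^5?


The general identity 1/(1 - c x)^r = sum_{k>=0} c^k C(k + r - 1, r - 1) x^k follows by substituting y = c x into 1/(1 - y)^r = sum_{k>=0} C(k + r - 1, r - 1) y^k.
For c = 6, r = 5, k = 12:
6^12 * C(16, 4) = 2176782336 * 1820 = 3961743851520.

3961743851520


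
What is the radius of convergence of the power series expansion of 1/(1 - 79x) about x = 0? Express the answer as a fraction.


Expanding 1/(1 - 79x) = sum_{k>=0} 79^k x^k, the series converges when |79x| < 1, i.e., |x| < 1/79.
So the radius of convergence is 1/79 = 1/79.

1/79


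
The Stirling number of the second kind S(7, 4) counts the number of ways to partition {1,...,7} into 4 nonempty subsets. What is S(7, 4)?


Using the explicit formula S(n,k) = (1/k!) sum_{j=0}^{k} (-1)^(k-j) C(k,j) j^n:
S(7, 4) = 350
Equivalently, S(n,k) is n! times the coefficient of x^n in the EGF (e^x - 1)^k / k!.

350


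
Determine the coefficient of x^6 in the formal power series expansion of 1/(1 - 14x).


The geometric series identity gives 1/(1 - c x) = sum_{k>=0} c^k x^k, so the coefficient of x^k is c^k.
Here c = 14 and k = 6.
Computing: 14^6 = 7529536

7529536


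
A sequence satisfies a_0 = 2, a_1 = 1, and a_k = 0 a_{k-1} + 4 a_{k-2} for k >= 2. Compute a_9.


The characteristic equation is t^2 - 0 t - 4 = 0, with roots r_1 = 2 and r_2 = -2 (so c_1 = r_1 + r_2, c_2 = -r_1 r_2 as required).
One can use the closed form a_n = A r_1^n + B r_2^n, but direct iteration is more reliable:
a_0 = 2, a_1 = 1, a_2 = 8, a_3 = 4, a_4 = 32, a_5 = 16, a_6 = 128, a_7 = 64, a_8 = 512, a_9 = 256.
So a_9 = 256.

256


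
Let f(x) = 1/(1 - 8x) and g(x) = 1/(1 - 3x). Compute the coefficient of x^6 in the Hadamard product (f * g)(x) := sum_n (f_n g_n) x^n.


f has coefficients f_k = 8^k and g has coefficients g_k = 3^k, so the Hadamard product has coefficient (f*g)_k = 8^k * 3^k = 24^k.
For k = 6: 24^6 = 191102976.

191102976


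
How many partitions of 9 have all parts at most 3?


Using the generating function (1-x)^(-1)(1-x^2)^(-1)(1-x^3)^(-1),
the coefficient of x^9 counts these restricted partitions.
Result = 12

12


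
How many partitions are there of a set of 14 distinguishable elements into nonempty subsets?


Bell_14 can be computed from the Bell triangle or from Dobinski's identity Bell_n = (1/e) * sum_{k>=0} k^n / k!.
Computing Bell_14 = 190899322.

190899322


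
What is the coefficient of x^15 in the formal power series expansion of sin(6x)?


The Maclaurin series is sin(t) = sum_{k>=0} (-1)^k t^(2k+1) / (2k+1)!, so substituting t = 6x, only odd powers of x are nonzero, with coefficient of x^(2k+1) equal to (-1)^k 6^(2k+1) / (2k+1)!.
Write 15 = 2*7 + 1, giving the coefficient (-1)^7 * 6^15 / 15! = -470184984576/1307674368000 = -314928/875875.

-314928/875875


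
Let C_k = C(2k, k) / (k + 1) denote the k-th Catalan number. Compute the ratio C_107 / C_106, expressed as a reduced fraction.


Using C_k = (2k)! / (k! (k+1)!), the ratio C_{k+1}/C_k simplifies to
C_{k+1}/C_k = [(2k+2)! / ((k+1)! (k+2)!)] * [k! (k+1)! / (2k)!]
 = (2k+2)(2k+1) / ((k+1)(k+2)) = 2(2k+1) / (k+2).
For k = 106: 2(2*106 + 1) / (106 + 2) = 426/108 = 71/18.

71/18


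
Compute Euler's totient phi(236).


phi(n) counts integers in [1, n] coprime to n. Using the multiplicative formula phi(n) = n * prod_{p | n} (1 - 1/p):
236 = 2^2 * 59, so
phi(236) = 236 * (1 - 1/2) * (1 - 1/59) = 116.

116


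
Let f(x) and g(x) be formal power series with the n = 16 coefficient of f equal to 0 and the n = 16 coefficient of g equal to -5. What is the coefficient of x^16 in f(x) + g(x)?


Addition of formal power series is termwise.
The coefficient of x^16 in f + g = 0 + -5
= -5

-5


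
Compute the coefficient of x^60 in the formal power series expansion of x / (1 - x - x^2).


Let f(x) = sum_{k>=0} a_k x^k. Multiplying f(x) * (1 - x - x^2) = x and matching coefficients gives a_0 = 0, a_1 = 1, and a_k = a_{k-1} + a_{k-2} for k >= 2. These are the Fibonacci numbers F_k.
Iterating from F_0 = 0, F_1 = 1:
F_0=0, F_1=1, F_2=1, F_3=2, F_4=3, F_5=5, F_6=8, F_7=13, F_8=21, F_9=34, ...
F_60 = 1548008755920.

1548008755920


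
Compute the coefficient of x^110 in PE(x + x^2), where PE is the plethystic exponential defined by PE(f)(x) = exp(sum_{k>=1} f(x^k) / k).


With f(x) = x + x^2, the exponent is sum_{k>=1} (x^k + x^(2k)) / k = -ln(1 - x) - ln(1 - x^2). Exponentiating:
PE(x + x^2) = 1 / ((1 - x)(1 - x^2)).
This is the generating function for partitions of n into parts of size 1 or 2. The number of 2's can be any j in 0..55, and the rest are 1's, so
[x^110] = floor(110/2) + 1 = 56.

56


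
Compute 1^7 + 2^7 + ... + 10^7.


This power sum has a closed form given by Faulhaber's formula
sum_{k=1}^{m} k^p = (1 / (p + 1)) * sum_{j=0}^{p} C(p + 1, j) B_j m^(p + 1 - j),
but for small m direct computation is fastest:
1 + 128 + 2187 + 16384 + 78125 + 279936 + 823543 + 2097152 + 4782969 + 10000000 = 18080425.

18080425


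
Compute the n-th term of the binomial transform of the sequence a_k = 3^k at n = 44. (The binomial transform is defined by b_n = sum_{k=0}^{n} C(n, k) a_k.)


With a_k = 3^k, b_n = sum_{k=0}^{n} C(n, k) 3^k = (1 + 3)^n by the binomial theorem.
For n = 44: (1 + 3)^44 = 4^44 = 309485009821345068724781056.

309485009821345068724781056


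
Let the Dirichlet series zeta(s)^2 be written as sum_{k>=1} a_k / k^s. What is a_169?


The Dirichlet convolution of the constant function 1 with itself gives (1 * 1)(k) = sum_{d | k} 1 = d(k), the number of positive divisors of k.
Since zeta(s) = sum_{k>=1} 1/k^s, we have zeta(s)^2 = sum_{k>=1} d(k)/k^s, so a_k = d(k).
For k = 169: the divisors are 1, 13, 169.
Count = 3.

3


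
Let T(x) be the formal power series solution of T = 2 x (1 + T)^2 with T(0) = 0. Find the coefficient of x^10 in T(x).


Apply the Lagrange inversion formula: if T = 2 x * phi(T) with phi(t) = (1 + t)^2, then [x^n] T = 2^n * (1/n) [t^(n-1)] phi(t)^n = 2^n * (1/n) [t^(n-1)] (1 + t)^(2n) = 2^n * (1/n) C(2n, n-1).
Using the identity C(2n, n-1) = C(2n, n) * n / (n+1), the unscaled factor equals C(2n, n) / (n+1) = C_n, the n-th Catalan number.
For n = 10: C_10 = C(20, 10) / 11 = 184756/11 = 16796.
With the 2^10 = 1024 factor, the coefficient is 1024 * 16796 = 17199104.

17199104


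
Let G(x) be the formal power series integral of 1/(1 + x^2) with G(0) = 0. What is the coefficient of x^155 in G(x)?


1/(1 + x^2) = sum_{j>=0} (-1)^j x^(2j). Integrating termwise with G(0) = 0:
G(x) = sum_{j>=0} (-1)^j x^(2j+1) / (2j+1) = arctan(x).
Only odd powers are nonzero. For x^155 write 155 = 2*77 + 1, giving
(-1)^77 / 155 = -1/155 = -1/155.

-1/155


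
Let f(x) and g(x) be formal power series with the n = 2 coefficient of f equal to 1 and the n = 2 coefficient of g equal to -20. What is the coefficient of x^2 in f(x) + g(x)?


Addition of formal power series is termwise.
The coefficient of x^2 in f + g = 1 + -20
= -19

-19


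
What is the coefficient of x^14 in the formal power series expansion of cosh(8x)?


The Maclaurin series is cosh(t) = sum_{m>=0} t^(2m) / (2m)!, so substituting t = 8x, only even powers of x are nonzero, with coefficient of x^(2m) equal to 8^(2m) / (2m)!.
For x^14 the coefficient is 8^14/14! = 4398046511104/87178291200 = 2147483648/42567525.

2147483648/42567525


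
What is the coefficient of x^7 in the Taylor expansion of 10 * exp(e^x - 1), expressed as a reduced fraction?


exp(e^x - 1) = sum_{k>=0} Bell_k x^k / k!, where Bell_k is the k-th Bell number.
So the coefficient of x^7 is 10 * Bell_7 / 7!.
Computing: Bell_7 = 877 and 7! = 5040, giving
10 * 877/5040 = 877/504.

877/504


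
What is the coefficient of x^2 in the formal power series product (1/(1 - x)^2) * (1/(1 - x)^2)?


Combine the factors: (1/(1 - x)^2) * (1/(1 - x)^2) = 1/(1 - x)^4.
Then use 1/(1 - x)^r = sum_{k>=0} C(k + r - 1, r - 1) x^k with r = 4 and k = 2:
C(5, 3) = 10.

10


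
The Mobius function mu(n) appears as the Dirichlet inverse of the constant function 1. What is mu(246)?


246 = 2 * 3 * 41 (all distinct primes).
mu(246) = (-1)^3 = -1

-1


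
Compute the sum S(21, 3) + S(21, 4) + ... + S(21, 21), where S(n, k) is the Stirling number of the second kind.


By definition, S(n, k) counts partitions of an n-set into exactly k nonempty blocks.
Computing row n = 21 for k = 3..21:
S(21, k): 1742343625, 181509070050, 3791262568401, 26585679462804, 82310957214948, 132511015347084, 123272476465204, 71187132291275, 26826851689001, 6833042030178, 1204909218331, 149304004500, 13087462580, 809944464, 34952799, 1023435, 19285, 210, 1
Sum = 474869815108175.

474869815108175


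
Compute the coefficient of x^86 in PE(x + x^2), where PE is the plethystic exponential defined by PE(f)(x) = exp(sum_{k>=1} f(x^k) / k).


With f(x) = x + x^2, the exponent is sum_{k>=1} (x^k + x^(2k)) / k = -ln(1 - x) - ln(1 - x^2). Exponentiating:
PE(x + x^2) = 1 / ((1 - x)(1 - x^2)).
This is the generating function for partitions of n into parts of size 1 or 2. The number of 2's can be any j in 0..43, and the rest are 1's, so
[x^86] = floor(86/2) + 1 = 44.

44


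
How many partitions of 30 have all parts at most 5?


Using the generating function (1-x)^(-1)(1-x^2)^(-1)...(1-x^5)^(-1),
the coefficient of x^30 counts these restricted partitions.
Result = 674

674


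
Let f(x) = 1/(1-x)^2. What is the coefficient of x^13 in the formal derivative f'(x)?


Differentiate: d/dx [ 1/(1-x)^r ] = r / (1-x)^(r+1).
Here r = 2, so f'(x) = 2 / (1-x)^3.
The expansion of 1/(1-x)^(r+1) has coefficient of x^n equal to C(n+r, r).
So the coefficient of x^13 in f'(x) is
2 * C(15, 2) = 2 * 105 = 210

210


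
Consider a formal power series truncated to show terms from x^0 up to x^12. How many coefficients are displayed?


From x^0 to x^12 inclusive, the count is 12 - 0 + 1 = 13.

13


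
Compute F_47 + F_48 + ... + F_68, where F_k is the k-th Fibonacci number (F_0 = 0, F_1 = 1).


Use the identity sum_{k=0}^{N} F_k = F_{N+2} - 1 (which follows from F_{k+2} - F_{k+1} = F_k). Then
sum_{k=47}^{68} F_k = (F_{70} - 1) - (F_{48} - 1) = F_{70} - F_{48}.
Computing: F_{70} = 190392490709135, F_{48} = 4807526976, so
Sum = 190392490709135 - 4807526976 = 190387683182159.

190387683182159


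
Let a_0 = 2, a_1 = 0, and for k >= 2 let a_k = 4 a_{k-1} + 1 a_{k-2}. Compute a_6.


Iterating the recurrence forward:
a_0 = 2
a_1 = 0
a_2 = 4*0 + 1*2 = 2
a_3 = 4*2 + 1*0 = 8
a_4 = 4*8 + 1*2 = 34
a_5 = 4*34 + 1*8 = 144
a_6 = 4*144 + 1*34 = 610
So a_6 = 610.

610


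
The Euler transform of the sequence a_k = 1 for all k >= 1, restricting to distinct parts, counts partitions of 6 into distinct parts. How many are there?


Partitions of 6 into distinct parts can be computed via generating function.
Product (1+x)(1+x^2)(1+x^3)...
The coefficient of x^6 = 4

4


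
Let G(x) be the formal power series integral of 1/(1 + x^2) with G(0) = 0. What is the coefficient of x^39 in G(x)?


1/(1 + x^2) = sum_{j>=0} (-1)^j x^(2j). Integrating termwise with G(0) = 0:
G(x) = sum_{j>=0} (-1)^j x^(2j+1) / (2j+1) = arctan(x).
Only odd powers are nonzero. For x^39 write 39 = 2*19 + 1, giving
(-1)^19 / 39 = -1/39 = -1/39.

-1/39


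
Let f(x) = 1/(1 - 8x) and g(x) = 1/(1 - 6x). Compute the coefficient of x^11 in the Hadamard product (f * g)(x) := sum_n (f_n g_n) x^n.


f has coefficients f_k = 8^k and g has coefficients g_k = 6^k, so the Hadamard product has coefficient (f*g)_k = 8^k * 6^k = 48^k.
For k = 11: 48^11 = 3116402981210161152.

3116402981210161152


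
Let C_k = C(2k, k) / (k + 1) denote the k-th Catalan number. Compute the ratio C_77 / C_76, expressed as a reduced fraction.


Using C_k = (2k)! / (k! (k+1)!), the ratio C_{k+1}/C_k simplifies to
C_{k+1}/C_k = [(2k+2)! / ((k+1)! (k+2)!)] * [k! (k+1)! / (2k)!]
 = (2k+2)(2k+1) / ((k+1)(k+2)) = 2(2k+1) / (k+2).
For k = 76: 2(2*76 + 1) / (76 + 2) = 306/78 = 51/13.

51/13


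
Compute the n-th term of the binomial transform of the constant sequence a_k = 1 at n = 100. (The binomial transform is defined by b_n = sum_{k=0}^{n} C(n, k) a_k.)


With a_k = 1 for all k, b_n = sum_{k=0}^{n} C(n, k) = 2^n by the binomial theorem.
For n = 100: 2^100 = 1267650600228229401496703205376.

1267650600228229401496703205376


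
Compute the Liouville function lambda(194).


The Liouville function is lambda(k) = (-1)^Omega(k), where Omega(k) counts the prime factors of k with multiplicity.
Factoring: 194 = 2 * 97, so Omega(194) = 2.
lambda(194) = (-1)^2 = 1.

1


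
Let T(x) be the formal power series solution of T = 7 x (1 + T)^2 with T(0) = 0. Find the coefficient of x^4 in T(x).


Apply the Lagrange inversion formula: if T = 7 x * phi(T) with phi(t) = (1 + t)^2, then [x^n] T = 7^n * (1/n) [t^(n-1)] phi(t)^n = 7^n * (1/n) [t^(n-1)] (1 + t)^(2n) = 7^n * (1/n) C(2n, n-1).
Using the identity C(2n, n-1) = C(2n, n) * n / (n+1), the unscaled factor equals C(2n, n) / (n+1) = C_n, the n-th Catalan number.
For n = 4: C_4 = C(8, 4) / 5 = 70/5 = 14.
With the 7^4 = 2401 factor, the coefficient is 2401 * 14 = 33614.

33614


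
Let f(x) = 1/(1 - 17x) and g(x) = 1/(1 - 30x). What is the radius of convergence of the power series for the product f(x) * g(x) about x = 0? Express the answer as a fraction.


The radius of 1/(1 - 17x) is 1/17 (nearest singularity at x = 1/17), and the radius of 1/(1 - 30x) is 1/30.
The product f(x)*g(x) = 1/((1 - 17x)(1 - 30x)) has singularities at both 1/17 and 1/30, so its radius of convergence is the distance to the nearest one:
min(1/17, 1/30) = 1/30.

1/30


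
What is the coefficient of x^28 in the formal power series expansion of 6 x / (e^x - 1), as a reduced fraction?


The exponential generating function for Bernoulli numbers is
x / (e^x - 1) = sum_{k>=0} B_k x^k / k!.
So the coefficient of x^28 in 6 x / (e^x - 1) is 6 B_28 / 28!.
Computing: B_28 = -23749461029/870, 28! = 304888344611713860501504000000, giving
6 * -23749461029/870 / 304888344611713860501504000000 = -3392780147/6315544281242644253245440000000.

-3392780147/6315544281242644253245440000000


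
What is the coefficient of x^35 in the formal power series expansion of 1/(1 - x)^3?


The negative binomial / multiset identity is
1/(1 - x)^r = sum_{k>=0} C(k + r - 1, r - 1) x^k.
Here r = 3 and k = 35, so the coefficient is
C(35 + 2, 2) = C(37, 2)
= 666

666


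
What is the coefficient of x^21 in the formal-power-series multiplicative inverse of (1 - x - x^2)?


Let the inverse be f(x) = sum_{k>=0} a_k x^k. From f(x) * (1 - x - x^2) = 1 and matching coefficients:
 x^0: a_0 = 1.
 x^1: a_1 - a_0 = 0, so a_1 = 1.
 x^k (k >= 2): a_k - a_{k-1} - a_{k-2} = 0, i.e. a_k = a_{k-1} + a_{k-2}.
This is the Fibonacci-type recurrence shifted so that a_0 = a_1 = 1.
Iterating: a_0=1, a_1=1, a_2=2, a_3=3, a_4=5, a_5=8, a_6=13, a_7=21, a_8=34, a_9=55, ...
a_21 = 17711.

17711


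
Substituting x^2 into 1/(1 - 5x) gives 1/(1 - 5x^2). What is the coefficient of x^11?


Since 1/(1 - 5x^2) only has even powers of x,
the coefficient of x^11 (odd) is 0.

0


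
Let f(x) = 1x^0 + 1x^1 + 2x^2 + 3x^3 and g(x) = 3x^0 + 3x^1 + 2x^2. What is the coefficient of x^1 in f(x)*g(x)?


Cauchy product at x^1:
1*3 + 1*3
= 6

6


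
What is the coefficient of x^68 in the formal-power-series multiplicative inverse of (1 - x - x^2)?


Let the inverse be f(x) = sum_{k>=0} a_k x^k. From f(x) * (1 - x - x^2) = 1 and matching coefficients:
 x^0: a_0 = 1.
 x^1: a_1 - a_0 = 0, so a_1 = 1.
 x^k (k >= 2): a_k - a_{k-1} - a_{k-2} = 0, i.e. a_k = a_{k-1} + a_{k-2}.
This is the Fibonacci-type recurrence shifted so that a_0 = a_1 = 1.
Iterating: a_0=1, a_1=1, a_2=2, a_3=3, a_4=5, a_5=8, a_6=13, a_7=21, a_8=34, a_9=55, ...
a_68 = 117669030460994.

117669030460994


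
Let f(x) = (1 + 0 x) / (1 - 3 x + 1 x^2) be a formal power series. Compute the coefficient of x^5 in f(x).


Write f(x) = sum_{k>=0} a_k x^k. Multiplying both sides by 1 - 3 x + 1 x^2 gives
(1 - 3 x + 1 x^2) sum_{k>=0} a_k x^k = 1 + 0 x.
Matching coefficients:
 x^0: a_0 = 1
 x^1: a_1 - 3 a_0 = 0  =>  a_1 = 3*1 + 0 = 3
 x^k (k >= 2): a_k = 3 a_{k-1} - 1 a_{k-2}.
Iterating: a_2 = 8, a_3 = 21, a_4 = 55, a_5 = 144.
So the coefficient of x^5 is 144.

144


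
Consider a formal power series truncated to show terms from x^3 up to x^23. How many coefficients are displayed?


From x^3 to x^23 inclusive, the count is 23 - 3 + 1 = 21.

21


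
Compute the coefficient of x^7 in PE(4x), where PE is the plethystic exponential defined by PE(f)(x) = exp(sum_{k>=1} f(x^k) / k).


With f(x) = 4x, the exponent is sum_{k>=1} 4 x^k / k = 4 * (-ln(1 - x)). Exponentiating:
PE(4x) = exp(-4 ln(1 - x)) = 1/(1 - x)^4.
By the negative binomial expansion, [x^n] 1/(1 - x)^4 = C(n + 3, 3).
For n = 7: C(10, 3) = 120.

120


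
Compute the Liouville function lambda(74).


The Liouville function is lambda(k) = (-1)^Omega(k), where Omega(k) counts the prime factors of k with multiplicity.
Factoring: 74 = 2 * 37, so Omega(74) = 2.
lambda(74) = (-1)^2 = 1.

1


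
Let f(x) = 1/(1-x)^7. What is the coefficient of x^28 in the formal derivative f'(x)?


Differentiate: d/dx [ 1/(1-x)^r ] = r / (1-x)^(r+1).
Here r = 7, so f'(x) = 7 / (1-x)^8.
The expansion of 1/(1-x)^(r+1) has coefficient of x^n equal to C(n+r, r).
So the coefficient of x^28 in f'(x) is
7 * C(35, 7) = 7 * 6724520 = 47071640

47071640


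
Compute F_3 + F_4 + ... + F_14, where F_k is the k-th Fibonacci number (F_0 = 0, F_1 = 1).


Use the identity sum_{k=0}^{N} F_k = F_{N+2} - 1 (which follows from F_{k+2} - F_{k+1} = F_k). Then
sum_{k=3}^{14} F_k = (F_{16} - 1) - (F_{4} - 1) = F_{16} - F_{4}.
Computing: F_{16} = 987, F_{4} = 3, so
Sum = 987 - 3 = 984.

984


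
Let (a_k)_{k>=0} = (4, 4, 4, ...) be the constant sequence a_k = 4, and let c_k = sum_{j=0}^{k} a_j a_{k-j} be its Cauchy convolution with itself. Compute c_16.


Since a_j = 4 for all j >= 0, the convolution sum becomes
c_k = sum_{j=0}^{k} 4 * 4 = 16 * (k + 1).
Equivalently, the generating function of (a_k) is 4/(1 - x) and its square is 16/(1 - x)^2 = sum_{k>=0} 16(k + 1) x^k.
For k = 16: 16 * 17 = 272.

272


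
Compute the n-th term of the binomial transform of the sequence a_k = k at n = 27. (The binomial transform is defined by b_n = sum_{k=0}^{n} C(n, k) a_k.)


With a_k = k, b_n = sum_{k=0}^{n} C(n, k) k. Using k * C(n, k) = n * C(n-1, k-1) gives b_n = n * sum_{k>=1} C(n-1, k-1) = n * 2^(n-1).
For n = 27: 27 * 2^26 = 27 * 67108864 = 1811939328.

1811939328


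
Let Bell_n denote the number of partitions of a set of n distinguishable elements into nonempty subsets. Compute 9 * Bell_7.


Bell_7 can be computed from the Bell triangle or from Dobinski's identity Bell_n = (1/e) * sum_{k>=0} k^n / k!.
Computing Bell_7 = 877.
Then 9 * 877 = 7893.

7893


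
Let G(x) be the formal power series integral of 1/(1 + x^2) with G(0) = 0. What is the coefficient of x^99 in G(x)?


1/(1 + x^2) = sum_{j>=0} (-1)^j x^(2j). Integrating termwise with G(0) = 0:
G(x) = sum_{j>=0} (-1)^j x^(2j+1) / (2j+1) = arctan(x).
Only odd powers are nonzero. For x^99 write 99 = 2*49 + 1, giving
(-1)^49 / 99 = -1/99 = -1/99.

-1/99


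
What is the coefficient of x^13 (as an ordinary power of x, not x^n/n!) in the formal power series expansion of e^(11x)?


The exponential series is e^y = sum_{k>=0} y^k / k!. Substituting y = 11x gives
e^(11x) = sum_{k>=0} 11^k x^k / k!.
So the coefficient of x^n is a^n/n! with a = 11, n = 13:
11^13 / 13! = 34522712143931/6227020800 = 3138428376721/566092800

3138428376721/566092800


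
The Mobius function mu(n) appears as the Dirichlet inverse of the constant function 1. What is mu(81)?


81 has a squared prime factor, so mu(81) = 0.
Factorization reveals a repeated prime.

0


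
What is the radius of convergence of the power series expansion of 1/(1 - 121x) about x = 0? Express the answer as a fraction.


Expanding 1/(1 - 121x) = sum_{k>=0} 121^k x^k, the series converges when |121x| < 1, i.e., |x| < 1/121.
So the radius of convergence is 1/121 = 1/121.

1/121


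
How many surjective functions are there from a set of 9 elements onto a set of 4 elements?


By inclusion-exclusion on which target elements are missed, the number of surjections from an n-set onto a k-set is
surj(n, k) = sum_{j=0}^{k} (-1)^j C(k, j) (k - j)^n.
Equivalently surj(n, k) = k! * S(n, k), where S(n, k) is the Stirling number of the second kind.
For n = 9, k = 4:
S(9, 4) = 7770, so
surj = 4! * 7770 = 24 * 7770 = 186480.

186480


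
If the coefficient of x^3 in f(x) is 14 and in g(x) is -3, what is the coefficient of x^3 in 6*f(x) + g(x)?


Scalar multiplication scales coefficients: 6 * 14 = 84.
Then add the g coefficient: 84 + -3
= 81

81


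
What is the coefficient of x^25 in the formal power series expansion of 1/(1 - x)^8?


The negative binomial / multiset identity is
1/(1 - x)^r = sum_{k>=0} C(k + r - 1, r - 1) x^k.
Here r = 8 and k = 25, so the coefficient is
C(25 + 7, 7) = C(32, 7)
= 3365856

3365856


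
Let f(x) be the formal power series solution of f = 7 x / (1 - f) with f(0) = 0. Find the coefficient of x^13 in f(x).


Apply Lagrange inversion: f = 7 x * phi(f) with phi(t) = 1/(1 - t), so
[x^n] f = 7^n * (1/n) [t^(n-1)] phi(t)^n = 7^n * (1/n) [t^(n-1)] (1 - t)^(-n) = 7^n * (1/n) C(2n - 2, n - 1) = 7^n * C_{n-1}.
For n = 13: C_12 = C(24, 12) / 13 = 2704156/13 = 208012.
With the 7^13 = 96889010407 factor, the coefficient is 96889010407 * 208012 = 20154076832780884.

20154076832780884


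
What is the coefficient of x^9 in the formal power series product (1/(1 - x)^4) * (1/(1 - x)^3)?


Combine the factors: (1/(1 - x)^4) * (1/(1 - x)^3) = 1/(1 - x)^7.
Then use 1/(1 - x)^r = sum_{k>=0} C(k + r - 1, r - 1) x^k with r = 7 and k = 9:
C(15, 6) = 5005.

5005


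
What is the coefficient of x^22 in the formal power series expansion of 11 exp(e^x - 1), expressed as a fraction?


exp(e^x - 1) is the exponential generating function for the Bell numbers Bell_k: exp(e^x - 1) = sum_{k>=0} Bell_k x^k / k!.
So the coefficient of x^22 in 11 exp(e^x - 1) is 11 Bell_22 / 22!.
Computing: Bell_22 = 4506715738447323 and 22! = 1124000727777607680000, giving
11 * 4506715738447323/1124000727777607680000 = 88366975263673/2003566359674880000.

88366975263673/2003566359674880000


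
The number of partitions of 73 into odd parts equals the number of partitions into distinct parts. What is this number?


Computing partitions of 73 into odd parts (1, 3, 5, ...):
Using the generating function prod_{k>=0} 1/(1-x^(2k+1)),
the count is 40026

40026


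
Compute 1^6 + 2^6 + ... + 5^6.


This power sum has a closed form given by Faulhaber's formula
sum_{k=1}^{m} k^p = (1 / (p + 1)) * sum_{j=0}^{p} C(p + 1, j) B_j m^(p + 1 - j),
but for small m direct computation is fastest:
1 + 64 + 729 + 4096 + 15625 = 20515.

20515


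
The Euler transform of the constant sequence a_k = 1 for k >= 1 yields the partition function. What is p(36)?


The Euler transform converts the sequence a_k = 1 into the number of integer partitions.
Using the recurrence or dynamic programming:
p(36) = 17977

17977


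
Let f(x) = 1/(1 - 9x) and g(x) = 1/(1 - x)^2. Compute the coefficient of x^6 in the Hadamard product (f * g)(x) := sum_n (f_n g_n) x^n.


f has coefficients f_k = 9^k. For g = 1/(1 - x)^2 the coefficient is g_k = C(k + 1, 1) = k + 1. The Hadamard coefficient is (f * g)_k = 9^k * (k + 1).
For k = 6: 9^6 * 7 = 531441 * 7 = 3720087.

3720087


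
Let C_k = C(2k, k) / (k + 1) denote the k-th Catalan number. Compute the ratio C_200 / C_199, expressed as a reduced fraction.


Using C_k = (2k)! / (k! (k+1)!), the ratio C_{k+1}/C_k simplifies to
C_{k+1}/C_k = [(2k+2)! / ((k+1)! (k+2)!)] * [k! (k+1)! / (2k)!]
 = (2k+2)(2k+1) / ((k+1)(k+2)) = 2(2k+1) / (k+2).
For k = 199: 2(2*199 + 1) / (199 + 2) = 798/201 = 266/67.

266/67


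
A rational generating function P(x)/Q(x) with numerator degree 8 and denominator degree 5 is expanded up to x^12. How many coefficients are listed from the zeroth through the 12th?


Expanding up to x^12 gives the coefficients for x^0, x^1, ..., x^12.
That is 12 + 1 = 13 coefficients in total.

13


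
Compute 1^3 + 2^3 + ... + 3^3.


This power sum has a closed form given by Faulhaber's formula
sum_{k=1}^{m} k^p = (1 / (p + 1)) * sum_{j=0}^{p} C(p + 1, j) B_j m^(p + 1 - j),
but for small m direct computation is fastest:
1 + 8 + 27 = 36.

36


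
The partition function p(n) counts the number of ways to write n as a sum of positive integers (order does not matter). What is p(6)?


Using the generating function prod_{k>=1} 1/(1-x^k), we compute p(6).
By dynamic programming over parts 1 through 6:
p(6) = 11

11


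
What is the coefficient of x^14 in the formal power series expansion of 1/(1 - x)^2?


The expansion 1/(1 - x)^r = sum_{k>=0} C(k + r - 1, r - 1) x^k follows from the multiset / negative-binomial theorem (or from repeated differentiation of the geometric series).
For r = 2 and k = 14:
C(15, 1) = 1307674368000 / (1 * 87178291200) = 15.

15


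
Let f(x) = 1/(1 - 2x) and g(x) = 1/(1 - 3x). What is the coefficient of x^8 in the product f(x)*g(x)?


The coefficient of x^n in f*g is the Cauchy product: sum_{k=0}^{n} a^k * b^(n-k).
With a=2, b=3, n=8:
sum_{k=0}^{8} 2^k * 3^(8-k)
= 19171

19171


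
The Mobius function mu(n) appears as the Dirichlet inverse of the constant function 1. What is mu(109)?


109 = 109 (all distinct primes).
mu(109) = (-1)^1 = -1

-1


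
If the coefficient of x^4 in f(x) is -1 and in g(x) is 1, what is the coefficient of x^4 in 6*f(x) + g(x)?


Scalar multiplication scales coefficients: 6 * -1 = -6.
Then add the g coefficient: -6 + 1
= -5

-5


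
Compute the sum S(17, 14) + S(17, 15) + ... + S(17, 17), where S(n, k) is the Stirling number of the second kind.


By definition, S(n, k) counts partitions of an n-set into exactly k nonempty blocks.
Computing row n = 17 for k = 14..17:
S(17, k): 249900, 7820, 136, 1
Sum = 257857.

257857


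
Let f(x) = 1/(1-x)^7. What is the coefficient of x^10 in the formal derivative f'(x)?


Differentiate: d/dx [ 1/(1-x)^r ] = r / (1-x)^(r+1).
Here r = 7, so f'(x) = 7 / (1-x)^8.
The expansion of 1/(1-x)^(r+1) has coefficient of x^n equal to C(n+r, r).
So the coefficient of x^10 in f'(x) is
7 * C(17, 7) = 7 * 19448 = 136136

136136


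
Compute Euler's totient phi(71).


phi(n) counts integers in [1, n] coprime to n. Using the multiplicative formula phi(n) = n * prod_{p | n} (1 - 1/p):
71 = 71, so
phi(71) = 71 * (1 - 1/71) = 70.

70


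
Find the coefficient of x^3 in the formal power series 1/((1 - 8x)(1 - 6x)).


By partial fractions or Cauchy convolution:
The coefficient equals sum_{k=0}^{3} 8^k * 6^(3-k).
= 1400

1400


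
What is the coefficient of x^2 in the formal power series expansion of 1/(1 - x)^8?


The negative binomial / multiset identity is
1/(1 - x)^r = sum_{k>=0} C(k + r - 1, r - 1) x^k.
Here r = 8 and k = 2, so the coefficient is
C(2 + 7, 7) = C(9, 7)
= 36

36


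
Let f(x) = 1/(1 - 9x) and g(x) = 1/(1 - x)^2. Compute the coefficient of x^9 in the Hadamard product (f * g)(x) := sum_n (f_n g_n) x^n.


f has coefficients f_k = 9^k. For g = 1/(1 - x)^2 the coefficient is g_k = C(k + 1, 1) = k + 1. The Hadamard coefficient is (f * g)_k = 9^k * (k + 1).
For k = 9: 9^9 * 10 = 387420489 * 10 = 3874204890.

3874204890


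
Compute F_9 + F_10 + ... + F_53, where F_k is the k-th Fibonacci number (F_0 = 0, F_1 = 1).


Use the identity sum_{k=0}^{N} F_k = F_{N+2} - 1 (which follows from F_{k+2} - F_{k+1} = F_k). Then
sum_{k=9}^{53} F_k = (F_{55} - 1) - (F_{10} - 1) = F_{55} - F_{10}.
Computing: F_{55} = 139583862445, F_{10} = 55, so
Sum = 139583862445 - 55 = 139583862390.

139583862390


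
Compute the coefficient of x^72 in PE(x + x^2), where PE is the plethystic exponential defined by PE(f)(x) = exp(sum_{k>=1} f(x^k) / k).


With f(x) = x + x^2, the exponent is sum_{k>=1} (x^k + x^(2k)) / k = -ln(1 - x) - ln(1 - x^2). Exponentiating:
PE(x + x^2) = 1 / ((1 - x)(1 - x^2)).
This is the generating function for partitions of n into parts of size 1 or 2. The number of 2's can be any j in 0..36, and the rest are 1's, so
[x^72] = floor(72/2) + 1 = 37.

37


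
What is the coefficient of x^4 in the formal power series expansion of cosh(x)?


The Maclaurin series is cosh(t) = sum_{m>=0} t^(2m) / (2m)!, so substituting t = x, only even powers of x are nonzero, with coefficient of x^(2m) equal to 1 / (2m)!.
For x^4 the coefficient is 1/4! = 1/24 = 1/24.

1/24


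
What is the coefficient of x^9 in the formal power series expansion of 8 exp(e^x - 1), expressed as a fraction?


exp(e^x - 1) is the exponential generating function for the Bell numbers Bell_k: exp(e^x - 1) = sum_{k>=0} Bell_k x^k / k!.
So the coefficient of x^9 in 8 exp(e^x - 1) is 8 Bell_9 / 9!.
Computing: Bell_9 = 21147 and 9! = 362880, giving
8 * 21147/362880 = 1007/2160.

1007/2160


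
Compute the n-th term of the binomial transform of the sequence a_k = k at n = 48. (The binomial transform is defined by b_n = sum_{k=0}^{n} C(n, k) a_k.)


With a_k = k, b_n = sum_{k=0}^{n} C(n, k) k. Using k * C(n, k) = n * C(n-1, k-1) gives b_n = n * sum_{k>=1} C(n-1, k-1) = n * 2^(n-1).
For n = 48: 48 * 2^47 = 48 * 140737488355328 = 6755399441055744.

6755399441055744


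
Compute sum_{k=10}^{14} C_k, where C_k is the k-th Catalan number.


C_10 through C_14: 16796, 58786, 208012, 742900, 2674440
Sum = 16796 + 58786 + 208012 + 742900 + 2674440
= 3700934

3700934


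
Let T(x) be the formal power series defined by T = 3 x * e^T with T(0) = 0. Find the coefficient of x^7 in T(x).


Apply the Lagrange inversion formula: if T = 3 x * phi(T) with phi(t) = e^t, then
[x^n] T = 3^n * (1/n) [t^(n-1)] phi(t)^n = 3^n * (1/n) [t^(n-1)] e^(n t) = 3^n * (1/n) * n^(n-1) / (n-1)! = 3^n * n^(n-1) / n!.
When c = 1 this is the Cayley count of rooted labeled trees on n vertices, divided by n!.
For n = 7: 3^7 * 7^6 / 7! = 2187 * 117649/5040 = 4084101/80.

4084101/80


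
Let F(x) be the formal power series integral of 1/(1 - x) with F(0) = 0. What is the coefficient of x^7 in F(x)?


1/(1 - x) = sum_{k>=0} x^k. Integrating termwise and using F(0) = 0 gives
F(x) = sum_{k>=0} x^(k+1) / (k+1) = sum_{m>=1} x^m / m = -ln(1 - x).
So the coefficient of x^7 is 1/7 = 1/7.

1/7


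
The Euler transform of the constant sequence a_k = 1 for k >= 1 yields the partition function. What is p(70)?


The Euler transform converts the sequence a_k = 1 into the number of integer partitions.
Using the recurrence or dynamic programming:
p(70) = 4087968

4087968


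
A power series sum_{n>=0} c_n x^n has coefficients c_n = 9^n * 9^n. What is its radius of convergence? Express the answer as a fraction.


By the root test (Cauchy-Hadamard), the radius is R = 1 / limsup_n |c_n|^(1/n).
Here |c_n|^(1/n) = (9^n * 9^n)^(1/n) = 9 * 9 = 81 for all n.
So R = 1/81 = 1/81.

1/81


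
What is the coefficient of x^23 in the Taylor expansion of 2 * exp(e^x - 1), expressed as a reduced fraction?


exp(e^x - 1) = sum_{k>=0} Bell_k x^k / k!, where Bell_k is the k-th Bell number.
So the coefficient of x^23 is 2 * Bell_23 / 23!.
Computing: Bell_23 = 44152005855084346 and 23! = 25852016738884976640000, giving
2 * 44152005855084346/25852016738884976640000 = 22076002927542173/6463004184721244160000.

22076002927542173/6463004184721244160000


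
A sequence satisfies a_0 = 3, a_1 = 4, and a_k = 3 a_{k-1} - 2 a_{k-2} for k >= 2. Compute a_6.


The characteristic equation is t^2 - 3 t + 2 = 0, with roots r_1 = 2 and r_2 = 1 (so c_1 = r_1 + r_2, c_2 = -r_1 r_2 as required).
One can use the closed form a_n = A r_1^n + B r_2^n, but direct iteration is more reliable:
a_0 = 3, a_1 = 4, a_2 = 6, a_3 = 10, a_4 = 18, a_5 = 34, a_6 = 66.
So a_6 = 66.

66


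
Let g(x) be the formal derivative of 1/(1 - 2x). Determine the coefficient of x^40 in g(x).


Differentiate termwise: d/dx sum_{k>=0} 2^k x^k = sum_{k>=1} k 2^k x^(k-1) = sum_{j>=0} (j+1) 2^(j+1) x^j.
Equivalently, d/dx [1/(1 - 2x)] = 2/(1 - 2x)^2.
For j = 40: 41 * 2^41 = 41 * 2199023255552 = 90159953477632.

90159953477632


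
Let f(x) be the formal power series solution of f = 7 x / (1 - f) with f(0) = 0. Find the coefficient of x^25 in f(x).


Apply Lagrange inversion: f = 7 x * phi(f) with phi(t) = 1/(1 - t), so
[x^n] f = 7^n * (1/n) [t^(n-1)] phi(t)^n = 7^n * (1/n) [t^(n-1)] (1 - t)^(-n) = 7^n * (1/n) C(2n - 2, n - 1) = 7^n * C_{n-1}.
For n = 25: C_24 = C(48, 24) / 25 = 32247603683100/25 = 1289904147324.
With the 7^25 = 1341068619663964900807 factor, the coefficient is 1341068619663964900807 * 1289904147324 = 1729849974350620304784517574490468.

1729849974350620304784517574490468


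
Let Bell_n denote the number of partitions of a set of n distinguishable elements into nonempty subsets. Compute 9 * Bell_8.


Bell_8 can be computed from the Bell triangle or from Dobinski's identity Bell_n = (1/e) * sum_{k>=0} k^n / k!.
Computing Bell_8 = 4140.
Then 9 * 4140 = 37260.

37260


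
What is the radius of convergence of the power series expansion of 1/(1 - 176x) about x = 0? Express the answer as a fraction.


Expanding 1/(1 - 176x) = sum_{k>=0} 176^k x^k, the series converges when |176x| < 1, i.e., |x| < 1/176.
So the radius of convergence is 1/176 = 1/176.

1/176


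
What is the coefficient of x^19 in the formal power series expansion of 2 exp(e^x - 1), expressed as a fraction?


exp(e^x - 1) is the exponential generating function for the Bell numbers Bell_k: exp(e^x - 1) = sum_{k>=0} Bell_k x^k / k!.
So the coefficient of x^19 in 2 exp(e^x - 1) is 2 Bell_19 / 19!.
Computing: Bell_19 = 5832742205057 and 19! = 121645100408832000, giving
2 * 5832742205057/121645100408832000 = 5832742205057/60822550204416000.

5832742205057/60822550204416000


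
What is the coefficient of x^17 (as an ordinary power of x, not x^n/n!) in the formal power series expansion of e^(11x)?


The exponential series is e^y = sum_{k>=0} y^k / k!. Substituting y = 11x gives
e^(11x) = sum_{k>=0} 11^k x^k / k!.
So the coefficient of x^n is a^n/n! with a = 11, n = 17:
11^17 / 17! = 505447028499293771/355687428096000 = 45949729863572161/32335220736000

45949729863572161/32335220736000


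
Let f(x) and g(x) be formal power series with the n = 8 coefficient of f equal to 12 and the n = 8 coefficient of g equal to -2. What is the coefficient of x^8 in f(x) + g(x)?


Addition of formal power series is termwise.
The coefficient of x^8 in f + g = 12 + -2
= 10

10


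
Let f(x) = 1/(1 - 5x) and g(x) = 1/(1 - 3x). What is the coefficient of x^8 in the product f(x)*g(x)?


The coefficient of x^n in f*g is the Cauchy product: sum_{k=0}^{n} a^k * b^(n-k).
With a=5, b=3, n=8:
sum_{k=0}^{8} 5^k * 3^(8-k)
= 966721

966721


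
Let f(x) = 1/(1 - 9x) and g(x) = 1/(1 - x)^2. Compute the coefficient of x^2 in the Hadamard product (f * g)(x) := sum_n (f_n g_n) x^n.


f has coefficients f_k = 9^k. For g = 1/(1 - x)^2 the coefficient is g_k = C(k + 1, 1) = k + 1. The Hadamard coefficient is (f * g)_k = 9^k * (k + 1).
For k = 2: 9^2 * 3 = 81 * 3 = 243.

243


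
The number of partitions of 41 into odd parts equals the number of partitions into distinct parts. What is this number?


Computing partitions of 41 into odd parts (1, 3, 5, ...):
Using the generating function prod_{k>=0} 1/(1-x^(2k+1)),
the count is 1260

1260


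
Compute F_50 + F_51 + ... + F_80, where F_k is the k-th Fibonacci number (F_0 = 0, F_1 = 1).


Use the identity sum_{k=0}^{N} F_k = F_{N+2} - 1 (which follows from F_{k+2} - F_{k+1} = F_k). Then
sum_{k=50}^{80} F_k = (F_{82} - 1) - (F_{51} - 1) = F_{82} - F_{51}.
Computing: F_{82} = 61305790721611591, F_{51} = 20365011074, so
Sum = 61305790721611591 - 20365011074 = 61305770356600517.

61305770356600517


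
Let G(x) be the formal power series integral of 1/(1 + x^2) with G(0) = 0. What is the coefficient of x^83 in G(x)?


1/(1 + x^2) = sum_{j>=0} (-1)^j x^(2j). Integrating termwise with G(0) = 0:
G(x) = sum_{j>=0} (-1)^j x^(2j+1) / (2j+1) = arctan(x).
Only odd powers are nonzero. For x^83 write 83 = 2*41 + 1, giving
(-1)^41 / 83 = -1/83 = -1/83.

-1/83


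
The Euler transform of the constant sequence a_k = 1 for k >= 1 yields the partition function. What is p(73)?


The Euler transform converts the sequence a_k = 1 into the number of integer partitions.
Using the recurrence or dynamic programming:
p(73) = 6185689

6185689


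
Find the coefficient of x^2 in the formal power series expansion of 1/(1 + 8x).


Write 1/(1 + c x) = 1/(1 - (-c) x) and apply the geometric-series identity
1/(1 - y) = sum_{k>=0} y^k to get 1/(1 + c x) = sum_{k>=0} (-c)^k x^k.
So the coefficient of x^k is (-c)^k = (-1)^k * c^k.
Here c = 8 and k = 2:
(-8)^2 = 1 * 64 = 64

64


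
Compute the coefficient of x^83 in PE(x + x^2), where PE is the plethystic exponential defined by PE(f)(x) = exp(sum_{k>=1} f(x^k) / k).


With f(x) = x + x^2, the exponent is sum_{k>=1} (x^k + x^(2k)) / k = -ln(1 - x) - ln(1 - x^2). Exponentiating:
PE(x + x^2) = 1 / ((1 - x)(1 - x^2)).
This is the generating function for partitions of n into parts of size 1 or 2. The number of 2's can be any j in 0..41, and the rest are 1's, so
[x^83] = floor(83/2) + 1 = 42.

42


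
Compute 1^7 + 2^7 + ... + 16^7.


This power sum has a closed form given by Faulhaber's formula
sum_{k=1}^{m} k^p = (1 / (p + 1)) * sum_{j=0}^{p} C(p + 1, j) B_j m^(p + 1 - j),
but for small m direct computation is fastest:
1 + 128 + 2187 + 16384 + 78125 + 279936 + 823543 + 2097152 + 4782969 + 10000000 + 19487171 + 35831808 + 62748517 + 105413504 + 170859375 + 268435456 = 680856256.

680856256


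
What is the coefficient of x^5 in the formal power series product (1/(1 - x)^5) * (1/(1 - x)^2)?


Combine the factors: (1/(1 - x)^5) * (1/(1 - x)^2) = 1/(1 - x)^7.
Then use 1/(1 - x)^r = sum_{k>=0} C(k + r - 1, r - 1) x^k with r = 7 and k = 5:
C(11, 6) = 462.

462
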